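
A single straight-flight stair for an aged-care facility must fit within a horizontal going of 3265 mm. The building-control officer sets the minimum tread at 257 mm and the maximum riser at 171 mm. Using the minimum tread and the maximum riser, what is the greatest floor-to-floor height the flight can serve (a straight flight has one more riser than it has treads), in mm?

2223 mm

Treads that fit: ⌊3265 / 257⌋ = 12.
Risers = treads + 1 = 13.
Maximum height = 13 × 171 = 2223 mm.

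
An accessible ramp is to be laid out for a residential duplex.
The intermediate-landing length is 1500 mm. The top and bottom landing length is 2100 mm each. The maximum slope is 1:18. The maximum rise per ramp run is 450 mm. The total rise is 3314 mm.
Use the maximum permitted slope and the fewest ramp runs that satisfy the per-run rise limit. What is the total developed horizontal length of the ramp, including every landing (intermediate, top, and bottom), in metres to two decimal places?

3314 / 450 = 7.36, so 8 ramp runs are needed. That means 7 intermediate landings.
Horizontal run for 3314 mm of rise at 1:18 is 3314 × 18 = 59652 mm.
7 intermediate landings contribute 7 × 1500 = 10500 mm.
Top and bottom landings: 2 × 2100 = 4200 mm.
Total = 59652 + 10500 + 4200 = 74352 mm.
= 74.35 m.

74.35 m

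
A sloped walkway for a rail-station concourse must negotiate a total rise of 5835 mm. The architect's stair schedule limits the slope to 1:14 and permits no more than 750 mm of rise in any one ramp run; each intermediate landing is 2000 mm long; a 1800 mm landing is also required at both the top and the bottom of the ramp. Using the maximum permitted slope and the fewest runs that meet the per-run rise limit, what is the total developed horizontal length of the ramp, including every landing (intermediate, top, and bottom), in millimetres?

5835 / 750 = 7.78, so 8 ramp runs are needed. That means 7 intermediate landings.
Horizontal run for 5835 mm of rise at 1:14 is 5835 × 14 = 81690 mm.
7 intermediate landings contribute 7 × 2000 = 14000 mm.
Top and bottom landings: 2 × 1800 = 3600 mm.
Total = 81690 + 14000 + 3600 = 99290 mm.

99290 mm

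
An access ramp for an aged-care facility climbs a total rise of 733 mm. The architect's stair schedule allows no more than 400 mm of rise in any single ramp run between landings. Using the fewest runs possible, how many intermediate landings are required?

733 / 400 = 1.833 → round up to 2 ramp runs.
2 runs are separated by 1 intermediate landings.

1 intermediate landings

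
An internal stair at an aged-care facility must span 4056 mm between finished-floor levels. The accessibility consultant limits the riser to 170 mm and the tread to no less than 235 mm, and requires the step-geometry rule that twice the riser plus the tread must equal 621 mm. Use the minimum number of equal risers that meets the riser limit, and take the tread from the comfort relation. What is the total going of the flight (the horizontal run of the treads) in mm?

6509 mm

4056 / 170 = 23.859 → round up to 24 risers.
R = 4056 ÷ 24 = 169 mm.
Tread T = 621 − 2 × 169 = 283 mm (≥ 235 mm).
Going = (24 − 1) × 283 = 6509 mm.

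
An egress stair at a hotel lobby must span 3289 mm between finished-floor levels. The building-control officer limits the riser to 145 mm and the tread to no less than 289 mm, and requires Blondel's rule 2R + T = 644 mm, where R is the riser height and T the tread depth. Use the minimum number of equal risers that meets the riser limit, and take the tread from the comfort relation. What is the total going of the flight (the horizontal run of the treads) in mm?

7876 mm

3289 / 145 = 22.68, so 23 risers are needed.
Riser R = 3289 / 23 = 143 mm, within the 145 mm limit.
Tread T = 644 − 2 × 143 = 358 mm (≥ 289 mm).
Treads = 23 − 1 = 22; going = 22 × 358 = 7876 mm.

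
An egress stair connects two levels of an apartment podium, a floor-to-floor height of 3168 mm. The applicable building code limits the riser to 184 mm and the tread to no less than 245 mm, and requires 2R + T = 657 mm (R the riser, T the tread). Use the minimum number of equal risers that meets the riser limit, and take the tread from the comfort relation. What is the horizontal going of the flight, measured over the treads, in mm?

At most 184 each: 3168/184 = 17.22, giving 18 risers.
Each riser is 3168/18 = 176 mm (≤ 184 mm).
From 2R + T = 657: T = 657 − 352 = 305 mm.
Treads = 18 − 1 = 17; going = 17 × 305 = 5185 mm.

5185 mm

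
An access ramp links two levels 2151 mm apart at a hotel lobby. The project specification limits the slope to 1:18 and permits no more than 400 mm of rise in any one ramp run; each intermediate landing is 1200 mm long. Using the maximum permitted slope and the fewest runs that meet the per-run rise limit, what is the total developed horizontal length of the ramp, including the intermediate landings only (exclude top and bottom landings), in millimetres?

44718 mm

2151 / 400 = 5.38, so 6 ramp runs are needed. That means 5 intermediate landings.
Horizontal run for 2151 mm of rise at 1:18 is 2151 × 18 = 38718 mm.
Intermediate landings: 5 × 1200 = 6000 mm.
Developed length = 38718 + 6000 = 44718 mm.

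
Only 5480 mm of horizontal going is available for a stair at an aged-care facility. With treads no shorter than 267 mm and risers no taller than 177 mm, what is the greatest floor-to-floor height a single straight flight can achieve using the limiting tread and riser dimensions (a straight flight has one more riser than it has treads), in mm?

3717 mm

Treads that fit: ⌊5480 / 267⌋ = 20.
Risers = treads + 1 = 21.
Maximum height = 21 × 177 = 3717 mm.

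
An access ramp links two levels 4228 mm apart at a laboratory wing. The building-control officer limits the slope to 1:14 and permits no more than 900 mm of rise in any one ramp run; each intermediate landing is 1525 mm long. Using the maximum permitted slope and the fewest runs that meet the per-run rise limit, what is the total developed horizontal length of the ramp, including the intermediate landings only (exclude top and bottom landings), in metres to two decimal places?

65.29 m

At most 900 each: 4228/900 = 4.70, giving 5 ramp runs. That means 4 intermediate landings.
Ramp run (horizontal) at 1:14: 4228 × 14 = 59192 mm.
Intermediate landings: 4 × 1525 = 6100 mm.
Total developed length = 59192 + 6100 = 65292 mm.
= 65.29 m.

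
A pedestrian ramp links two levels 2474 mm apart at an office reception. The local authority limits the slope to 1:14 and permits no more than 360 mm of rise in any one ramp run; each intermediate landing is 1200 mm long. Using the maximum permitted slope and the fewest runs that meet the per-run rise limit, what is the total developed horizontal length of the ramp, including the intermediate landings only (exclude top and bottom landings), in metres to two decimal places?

41.84 m

2474 / 360 = 6.87, so 7 ramp runs are needed. That means 6 intermediate landings.
Ramp run (horizontal) at 1:14: 2474 × 14 = 34636 mm.
6 intermediate landings contribute 6 × 1200 = 7200 mm.
Total developed length = 34636 + 7200 = 41836 mm.
= 41.84 m.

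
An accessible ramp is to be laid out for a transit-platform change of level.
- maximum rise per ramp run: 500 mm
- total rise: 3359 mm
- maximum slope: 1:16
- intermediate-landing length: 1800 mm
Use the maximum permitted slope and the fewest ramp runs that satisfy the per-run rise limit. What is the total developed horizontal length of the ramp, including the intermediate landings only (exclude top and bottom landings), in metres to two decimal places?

⌈3359/500⌉ = 7 ramp runs. That means 6 intermediate landings.
Ramp run (horizontal) at 1:16: 3359 × 16 = 53744 mm.
6 intermediate landings contribute 6 × 1800 = 10800 mm.
Developed length = 53744 + 10800 = 64544 mm.
= 64.54 m.

64.54 m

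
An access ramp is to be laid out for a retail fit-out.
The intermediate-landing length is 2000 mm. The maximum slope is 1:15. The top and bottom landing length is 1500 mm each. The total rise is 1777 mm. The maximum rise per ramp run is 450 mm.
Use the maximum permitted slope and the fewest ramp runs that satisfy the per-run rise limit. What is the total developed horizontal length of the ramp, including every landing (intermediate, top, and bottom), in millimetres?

35655 mm

⌈1777/450⌉ = 4 ramp runs. That means 3 intermediate landings.
Ramp run (horizontal) at 1:15: 1777 × 15 = 26655 mm.
Intermediate landings: 3 × 2000 = 6000 mm.
Top and bottom landings: 2 × 1500 = 3000 mm.
Total = 26655 + 6000 + 3000 = 35655 mm.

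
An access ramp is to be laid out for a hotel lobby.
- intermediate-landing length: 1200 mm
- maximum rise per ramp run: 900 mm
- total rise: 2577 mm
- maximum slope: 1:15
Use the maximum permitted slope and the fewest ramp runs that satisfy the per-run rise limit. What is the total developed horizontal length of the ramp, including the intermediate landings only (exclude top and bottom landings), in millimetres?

41055 mm

2577 / 900 = 2.86, so 3 ramp runs are needed. That means 2 intermediate landings.
Horizontal run for 2577 mm of rise at 1:15 is 2577 × 15 = 38655 mm.
Intermediate landings: 2 × 1200 = 2400 mm.
Total developed length = 38655 + 2400 = 41055 mm.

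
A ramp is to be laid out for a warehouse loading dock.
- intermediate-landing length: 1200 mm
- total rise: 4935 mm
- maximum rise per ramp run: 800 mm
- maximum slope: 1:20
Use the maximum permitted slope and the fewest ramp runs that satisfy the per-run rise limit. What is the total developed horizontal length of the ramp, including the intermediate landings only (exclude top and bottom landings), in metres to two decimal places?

At most 800 each: 4935/800 = 6.17, giving 7 ramp runs. That means 6 intermediate landings.
Horizontal run for 4935 mm of rise at 1:20 is 4935 × 20 = 98700 mm.
6 intermediate landings contribute 6 × 1200 = 7200 mm.
Developed length = 98700 + 7200 = 105900 mm.
= 105.90 m.

105.90 m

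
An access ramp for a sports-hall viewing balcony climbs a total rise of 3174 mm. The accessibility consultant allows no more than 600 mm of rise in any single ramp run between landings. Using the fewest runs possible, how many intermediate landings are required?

At most 600 each: 3174/600 = 5.29, giving 6 ramp runs.
6 runs are separated by 5 intermediate landings.

5 intermediate landings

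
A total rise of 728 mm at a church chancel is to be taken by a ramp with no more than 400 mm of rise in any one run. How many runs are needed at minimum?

At most 400 each: 728/400 = 1.82, giving 2 ramp runs.

2 runs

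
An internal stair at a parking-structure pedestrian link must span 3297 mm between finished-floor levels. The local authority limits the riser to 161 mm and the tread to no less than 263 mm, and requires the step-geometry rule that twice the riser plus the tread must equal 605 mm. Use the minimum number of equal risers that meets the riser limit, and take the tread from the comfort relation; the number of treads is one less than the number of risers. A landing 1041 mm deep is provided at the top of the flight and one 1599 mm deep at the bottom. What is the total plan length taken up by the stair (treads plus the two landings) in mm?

8460 mm

⌈3297/161⌉ = 21 risers.
Riser R = 3297 / 21 = 157 mm, within the 161 mm limit.
From 2R + T = 605: T = 605 − 314 = 291 mm.
Going = (21 − 1) × 291 = 5820 mm.
Enclosure = 5820 + 1041 + 1599 = 8460 mm.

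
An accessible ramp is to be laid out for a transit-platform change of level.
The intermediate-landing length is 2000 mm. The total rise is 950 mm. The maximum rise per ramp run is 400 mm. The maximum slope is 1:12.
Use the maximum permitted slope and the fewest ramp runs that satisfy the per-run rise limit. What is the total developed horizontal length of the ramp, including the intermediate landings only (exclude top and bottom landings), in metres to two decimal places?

950 / 400 = 2.375 → round up to 3 ramp runs. That means 2 intermediate landings.
Ramp run (horizontal) at 1:12: 950 × 12 = 11400 mm.
Intermediate landings: 2 × 2000 = 4000 mm.
Developed length = 11400 + 4000 = 15400 mm.
= 15.40 m.

15.40 m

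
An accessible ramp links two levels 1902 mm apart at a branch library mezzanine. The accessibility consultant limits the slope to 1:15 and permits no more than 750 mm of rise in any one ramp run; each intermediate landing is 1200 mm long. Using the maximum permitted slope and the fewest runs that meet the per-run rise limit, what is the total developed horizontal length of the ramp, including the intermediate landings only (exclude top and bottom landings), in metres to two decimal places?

30.93 m

⌈1902/750⌉ = 3 ramp runs. That means 2 intermediate landings.
Ramp run (horizontal) at 1:15: 1902 × 15 = 28530 mm.
2 intermediate landings contribute 2 × 1200 = 2400 mm.
Total developed length = 28530 + 2400 = 30930 mm.
= 30.93 m.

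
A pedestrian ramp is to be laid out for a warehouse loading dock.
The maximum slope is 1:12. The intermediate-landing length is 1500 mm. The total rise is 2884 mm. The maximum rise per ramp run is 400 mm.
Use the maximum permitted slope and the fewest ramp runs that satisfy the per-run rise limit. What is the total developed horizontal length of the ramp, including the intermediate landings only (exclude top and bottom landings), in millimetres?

2884 / 400 = 7.210 → round up to 8 ramp runs. That means 7 intermediate landings.
Horizontal run for 2884 mm of rise at 1:12 is 2884 × 12 = 34608 mm.
Intermediate landings: 7 × 1500 = 10500 mm.
Developed length = 34608 + 10500 = 45108 mm.

45108 mm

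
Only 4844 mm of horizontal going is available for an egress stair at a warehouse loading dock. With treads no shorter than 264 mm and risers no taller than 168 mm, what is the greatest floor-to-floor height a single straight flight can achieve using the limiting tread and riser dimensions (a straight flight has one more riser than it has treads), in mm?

3192 mm

Treads that fit: ⌊4844 / 264⌋ = 18.
Risers = treads + 1 = 19.
Maximum height = 19 × 168 = 3192 mm.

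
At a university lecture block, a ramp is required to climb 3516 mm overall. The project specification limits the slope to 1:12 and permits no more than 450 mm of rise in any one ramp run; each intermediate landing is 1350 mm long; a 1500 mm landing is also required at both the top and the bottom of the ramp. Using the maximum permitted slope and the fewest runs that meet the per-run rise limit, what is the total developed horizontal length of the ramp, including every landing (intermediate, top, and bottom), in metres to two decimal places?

54.64 m

3516 / 450 = 7.813 → round up to 8 ramp runs. That means 7 intermediate landings.
Horizontal run for 3516 mm of rise at 1:12 is 3516 × 12 = 42192 mm.
7 intermediate landings contribute 7 × 1350 = 9450 mm.
Top and bottom landings: 2 × 1500 = 3000 mm.
Total = 42192 + 9450 + 3000 = 54642 mm.
= 54.64 m.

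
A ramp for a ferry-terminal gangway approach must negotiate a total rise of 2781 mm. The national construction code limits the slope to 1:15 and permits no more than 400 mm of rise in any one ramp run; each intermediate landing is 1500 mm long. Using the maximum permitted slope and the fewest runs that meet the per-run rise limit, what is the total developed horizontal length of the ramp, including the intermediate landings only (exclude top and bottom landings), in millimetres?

50715 mm

⌈2781/400⌉ = 7 ramp runs. That means 6 intermediate landings.
Horizontal run for 2781 mm of rise at 1:15 is 2781 × 15 = 41715 mm.
6 intermediate landings contribute 6 × 1500 = 9000 mm.
Total developed length = 41715 + 9000 = 50715 mm.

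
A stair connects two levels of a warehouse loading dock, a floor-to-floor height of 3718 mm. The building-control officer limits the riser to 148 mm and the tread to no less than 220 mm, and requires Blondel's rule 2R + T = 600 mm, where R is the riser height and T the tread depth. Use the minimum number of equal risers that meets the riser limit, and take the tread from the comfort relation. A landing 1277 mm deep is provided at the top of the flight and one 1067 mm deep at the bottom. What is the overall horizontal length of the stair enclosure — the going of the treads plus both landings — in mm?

3718 / 148 = 25.12, so 26 risers are needed.
Each riser is 3718/26 = 143 mm (≤ 148 mm).
Tread T = 600 − 2 × 143 = 314 mm (≥ 220 mm).
26 risers give 25 treads; going = 25 × 314 = 7850 mm.
Enclosure = 7850 + 1277 + 1067 = 10194 mm.

10194 mm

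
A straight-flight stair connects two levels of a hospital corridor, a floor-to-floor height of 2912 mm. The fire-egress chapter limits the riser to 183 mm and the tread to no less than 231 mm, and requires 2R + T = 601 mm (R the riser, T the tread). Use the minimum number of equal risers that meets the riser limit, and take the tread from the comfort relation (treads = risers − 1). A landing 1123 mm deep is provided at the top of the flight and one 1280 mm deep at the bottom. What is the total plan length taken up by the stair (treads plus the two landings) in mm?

5958 mm

At most 183 each: 2912/183 = 15.91, giving 16 risers.
Each riser is 2912/16 = 182 mm (≤ 183 mm).
T = 601 − 2·182 = 237 mm, which satisfies the 231 mm minimum.
16 risers give 15 treads; going = 15 × 237 = 3555 mm.
Enclosure = 3555 + 1123 + 1280 = 5958 mm.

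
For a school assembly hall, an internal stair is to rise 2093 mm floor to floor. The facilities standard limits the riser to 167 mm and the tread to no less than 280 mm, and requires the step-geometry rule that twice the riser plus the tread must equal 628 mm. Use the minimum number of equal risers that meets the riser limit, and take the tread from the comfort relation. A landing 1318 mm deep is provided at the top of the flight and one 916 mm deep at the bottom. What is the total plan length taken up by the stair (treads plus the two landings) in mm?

5906 mm

⌈2093/167⌉ = 13 risers.
R = 2093 ÷ 13 = 161 mm.
Tread T = 628 − 2 × 161 = 306 mm (≥ 280 mm).
13 risers give 12 treads; going = 12 × 306 = 3672 mm.
Add landings: 3672 + 1318 + 916 = 5906 mm.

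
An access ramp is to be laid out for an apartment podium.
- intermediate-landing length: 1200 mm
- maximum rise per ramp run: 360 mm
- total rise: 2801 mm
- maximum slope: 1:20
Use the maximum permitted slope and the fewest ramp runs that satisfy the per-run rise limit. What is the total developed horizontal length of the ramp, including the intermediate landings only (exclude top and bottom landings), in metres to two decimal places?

64.42 m

2801 / 360 = 7.781 → round up to 8 ramp runs. That means 7 intermediate landings.
Horizontal run for 2801 mm of rise at 1:20 is 2801 × 20 = 56020 mm.
7 intermediate landings contribute 7 × 1200 = 8400 mm.
Developed length = 56020 + 8400 = 64420 mm.
= 64.42 m.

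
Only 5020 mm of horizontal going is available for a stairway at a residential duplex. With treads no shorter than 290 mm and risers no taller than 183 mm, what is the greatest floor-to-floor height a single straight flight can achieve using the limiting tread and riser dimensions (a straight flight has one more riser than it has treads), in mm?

5020 / 290 = 17.31, so 17 treads fit.
Risers = treads + 1 = 18.
Maximum height = 18 × 183 = 3294 mm.

3294 mm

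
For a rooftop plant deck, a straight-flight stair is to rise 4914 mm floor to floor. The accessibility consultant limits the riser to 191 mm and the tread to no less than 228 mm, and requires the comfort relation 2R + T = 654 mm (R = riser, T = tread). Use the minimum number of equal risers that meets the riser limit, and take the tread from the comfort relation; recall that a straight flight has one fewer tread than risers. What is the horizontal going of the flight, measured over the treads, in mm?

6900 mm

At most 191 each: 4914/191 = 25.73, giving 26 risers.
R = 4914 ÷ 26 = 189 mm.
T = 654 − 2·189 = 276 mm, which satisfies the 228 mm minimum.
26 risers give 25 treads; going = 25 × 276 = 6900 mm.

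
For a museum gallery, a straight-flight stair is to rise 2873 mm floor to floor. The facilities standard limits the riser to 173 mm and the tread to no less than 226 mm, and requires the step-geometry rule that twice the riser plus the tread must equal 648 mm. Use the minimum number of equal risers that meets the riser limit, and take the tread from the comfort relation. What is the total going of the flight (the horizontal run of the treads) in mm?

4960 mm

2873 / 173 = 16.607 → round up to 17 risers.
Riser R = 2873 / 17 = 169 mm, within the 173 mm limit.
Tread T = 648 − 2 × 169 = 310 mm (≥ 226 mm).
17 risers give 16 treads; going = 16 × 310 = 4960 mm.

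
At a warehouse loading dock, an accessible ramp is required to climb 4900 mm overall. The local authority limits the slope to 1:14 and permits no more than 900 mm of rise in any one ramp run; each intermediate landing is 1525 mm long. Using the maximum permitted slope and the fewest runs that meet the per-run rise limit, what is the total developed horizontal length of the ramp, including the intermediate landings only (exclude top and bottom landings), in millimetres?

76225 mm

4900 / 900 = 5.44, so 6 ramp runs are needed. That means 5 intermediate landings.
Ramp run (horizontal) at 1:14: 4900 × 14 = 68600 mm.
5 intermediate landings contribute 5 × 1525 = 7625 mm.
Developed length = 68600 + 7625 = 76225 mm.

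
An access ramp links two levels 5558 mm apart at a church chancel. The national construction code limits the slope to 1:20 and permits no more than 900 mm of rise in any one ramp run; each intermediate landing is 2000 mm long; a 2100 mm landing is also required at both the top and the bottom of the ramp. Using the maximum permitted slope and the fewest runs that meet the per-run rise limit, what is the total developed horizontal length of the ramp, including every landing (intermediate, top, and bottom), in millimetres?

⌈5558/900⌉ = 7 ramp runs. That means 6 intermediate landings.
Ramp run (horizontal) at 1:20: 5558 × 20 = 111160 mm.
6 intermediate landings contribute 6 × 2000 = 12000 mm.
Top and bottom landings: 2 × 2100 = 4200 mm.
Total = 111160 + 12000 + 4200 = 127360 mm.

127360 mm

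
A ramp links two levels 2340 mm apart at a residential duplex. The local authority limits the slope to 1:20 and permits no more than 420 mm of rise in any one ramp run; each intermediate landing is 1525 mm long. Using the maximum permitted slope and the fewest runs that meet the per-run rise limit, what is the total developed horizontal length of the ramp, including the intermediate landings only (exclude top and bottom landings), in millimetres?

54425 mm

2340 / 420 = 5.57, so 6 ramp runs are needed. That means 5 intermediate landings.
Ramp run (horizontal) at 1:20: 2340 × 20 = 46800 mm.
Intermediate landings: 5 × 1525 = 7625 mm.
Total developed length = 46800 + 7625 = 54425 mm.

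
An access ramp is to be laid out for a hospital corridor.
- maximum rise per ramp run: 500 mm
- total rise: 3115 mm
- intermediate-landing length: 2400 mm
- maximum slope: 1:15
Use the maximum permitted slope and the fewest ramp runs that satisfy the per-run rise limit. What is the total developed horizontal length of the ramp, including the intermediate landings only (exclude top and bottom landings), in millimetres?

At most 500 each: 3115/500 = 6.23, giving 7 ramp runs. That means 6 intermediate landings.
Ramp run (horizontal) at 1:15: 3115 × 15 = 46725 mm.
Intermediate landings: 6 × 2400 = 14400 mm.
Total developed length = 46725 + 14400 = 61125 mm.

61125 mm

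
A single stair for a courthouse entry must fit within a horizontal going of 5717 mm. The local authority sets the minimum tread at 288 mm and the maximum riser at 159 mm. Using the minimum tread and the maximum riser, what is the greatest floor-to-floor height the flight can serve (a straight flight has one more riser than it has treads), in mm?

Treads that fit: ⌊5717 / 288⌋ = 19.
Risers = treads + 1 = 20.
Maximum height = 20 × 159 = 3180 mm.

3180 mm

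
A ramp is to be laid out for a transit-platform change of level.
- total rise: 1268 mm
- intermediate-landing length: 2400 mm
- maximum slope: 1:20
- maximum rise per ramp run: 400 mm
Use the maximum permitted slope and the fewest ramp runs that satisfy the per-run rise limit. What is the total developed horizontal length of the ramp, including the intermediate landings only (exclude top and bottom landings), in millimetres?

32560 mm

At most 400 each: 1268/400 = 3.17, giving 4 ramp runs. That means 3 intermediate landings.
Horizontal run for 1268 mm of rise at 1:20 is 1268 × 20 = 25360 mm.
3 intermediate landings contribute 3 × 2400 = 7200 mm.
Developed length = 25360 + 7200 = 32560 mm.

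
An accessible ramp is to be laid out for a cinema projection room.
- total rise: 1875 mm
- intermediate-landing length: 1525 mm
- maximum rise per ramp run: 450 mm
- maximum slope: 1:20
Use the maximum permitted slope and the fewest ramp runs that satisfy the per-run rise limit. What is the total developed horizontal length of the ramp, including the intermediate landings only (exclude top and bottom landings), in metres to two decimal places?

⌈1875/450⌉ = 5 ramp runs. That means 4 intermediate landings.
Horizontal run for 1875 mm of rise at 1:20 is 1875 × 20 = 37500 mm.
Intermediate landings: 4 × 1525 = 6100 mm.
Total developed length = 37500 + 6100 = 43600 mm.
= 43.60 m.

43.60 m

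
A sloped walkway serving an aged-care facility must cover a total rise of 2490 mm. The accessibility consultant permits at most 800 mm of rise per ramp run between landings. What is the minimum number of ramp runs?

⌈2490/800⌉ = 4 ramp runs.

4 runs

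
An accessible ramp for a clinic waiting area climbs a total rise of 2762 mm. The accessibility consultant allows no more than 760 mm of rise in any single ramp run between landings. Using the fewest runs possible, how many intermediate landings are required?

3 intermediate landings

⌈2762/760⌉ = 4 ramp runs.
4 runs are separated by 3 intermediate landings.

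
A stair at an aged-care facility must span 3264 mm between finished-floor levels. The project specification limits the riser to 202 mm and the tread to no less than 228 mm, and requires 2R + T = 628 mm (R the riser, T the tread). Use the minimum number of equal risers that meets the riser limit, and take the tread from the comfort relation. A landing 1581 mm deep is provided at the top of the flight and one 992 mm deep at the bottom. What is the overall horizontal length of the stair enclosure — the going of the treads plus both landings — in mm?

At most 202 each: 3264/202 = 16.16, giving 17 risers.
Riser R = 3264 / 17 = 192 mm, within the 202 mm limit.
T = 628 − 2·192 = 244 mm, which satisfies the 228 mm minimum.
Treads = 17 − 1 = 16; going = 16 × 244 = 3904 mm.
Add landings: 3904 + 1581 + 992 = 6477 mm.

6477 mm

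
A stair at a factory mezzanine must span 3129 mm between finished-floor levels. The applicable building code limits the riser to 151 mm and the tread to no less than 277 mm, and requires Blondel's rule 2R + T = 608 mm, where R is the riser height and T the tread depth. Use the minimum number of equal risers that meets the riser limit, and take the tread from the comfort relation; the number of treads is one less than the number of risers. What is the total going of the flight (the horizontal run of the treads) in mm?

6200 mm

⌈3129/151⌉ = 21 risers.
Each riser is 3129/21 = 149 mm (≤ 151 mm).
Tread T = 608 − 2 × 149 = 310 mm (≥ 277 mm).
21 risers give 20 treads; going = 20 × 310 = 6200 mm.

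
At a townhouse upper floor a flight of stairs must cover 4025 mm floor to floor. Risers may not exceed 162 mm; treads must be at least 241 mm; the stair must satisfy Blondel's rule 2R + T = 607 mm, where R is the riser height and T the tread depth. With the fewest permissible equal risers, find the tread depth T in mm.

285 mm

At most 162 each: 4025/162 = 24.85, giving 25 risers.
Riser R = 4025 / 25 = 161 mm, within the 162 mm limit.
T = 607 − 2·161 = 285 mm, which satisfies the 241 mm minimum.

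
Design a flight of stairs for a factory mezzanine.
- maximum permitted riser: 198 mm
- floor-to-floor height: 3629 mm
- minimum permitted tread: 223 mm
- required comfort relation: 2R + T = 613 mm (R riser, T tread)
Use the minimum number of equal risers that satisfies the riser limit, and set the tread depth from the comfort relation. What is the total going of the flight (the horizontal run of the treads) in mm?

4158 mm

At most 198 each: 3629/198 = 18.33, giving 19 risers.
Each riser is 3629/19 = 191 mm (≤ 198 mm).
From 2R + T = 613: T = 613 − 382 = 231 mm.
19 risers give 18 treads; going = 18 × 231 = 4158 mm.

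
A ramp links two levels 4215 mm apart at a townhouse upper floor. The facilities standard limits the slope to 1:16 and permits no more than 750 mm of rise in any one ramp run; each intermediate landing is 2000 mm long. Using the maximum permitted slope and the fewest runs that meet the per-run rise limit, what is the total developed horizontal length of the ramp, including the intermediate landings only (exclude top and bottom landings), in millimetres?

4215 / 750 = 5.62, so 6 ramp runs are needed. That means 5 intermediate landings.
Ramp run (horizontal) at 1:16: 4215 × 16 = 67440 mm.
Intermediate landings: 5 × 2000 = 10000 mm.
Total developed length = 67440 + 10000 = 77440 mm.

77440 mm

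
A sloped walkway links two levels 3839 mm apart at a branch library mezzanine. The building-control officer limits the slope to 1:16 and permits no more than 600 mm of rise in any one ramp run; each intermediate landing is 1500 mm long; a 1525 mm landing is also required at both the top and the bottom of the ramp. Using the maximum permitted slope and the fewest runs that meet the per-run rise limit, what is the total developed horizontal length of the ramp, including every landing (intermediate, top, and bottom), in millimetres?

⌈3839/600⌉ = 7 ramp runs. That means 6 intermediate landings.
Ramp run (horizontal) at 1:16: 3839 × 16 = 61424 mm.
6 intermediate landings contribute 6 × 1500 = 9000 mm.
Top and bottom landings: 2 × 1525 = 3050 mm.
Total = 61424 + 9000 + 3050 = 73474 mm.

73474 mm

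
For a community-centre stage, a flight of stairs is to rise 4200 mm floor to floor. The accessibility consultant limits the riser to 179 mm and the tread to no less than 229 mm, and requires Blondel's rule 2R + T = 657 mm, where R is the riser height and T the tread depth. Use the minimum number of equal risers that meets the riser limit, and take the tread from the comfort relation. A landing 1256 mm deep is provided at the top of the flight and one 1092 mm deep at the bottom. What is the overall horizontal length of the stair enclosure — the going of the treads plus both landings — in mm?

9409 mm

At most 179 each: 4200/179 = 23.46, giving 24 risers.
Each riser is 4200/24 = 175 mm (≤ 179 mm).
From 2R + T = 657: T = 657 − 350 = 307 mm.
Going = (24 − 1) × 307 = 7061 mm.
Add landings: 7061 + 1256 + 1092 = 9409 mm.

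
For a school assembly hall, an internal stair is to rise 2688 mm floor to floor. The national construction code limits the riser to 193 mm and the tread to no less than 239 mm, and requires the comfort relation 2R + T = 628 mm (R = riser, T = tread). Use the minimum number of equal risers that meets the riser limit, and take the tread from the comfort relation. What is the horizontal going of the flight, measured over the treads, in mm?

2688 / 193 = 13.93, so 14 risers are needed.
R = 2688 ÷ 14 = 192 mm.
Tread T = 628 − 2 × 192 = 244 mm (≥ 239 mm).
14 risers give 13 treads; going = 13 × 244 = 3172 mm.

3172 mm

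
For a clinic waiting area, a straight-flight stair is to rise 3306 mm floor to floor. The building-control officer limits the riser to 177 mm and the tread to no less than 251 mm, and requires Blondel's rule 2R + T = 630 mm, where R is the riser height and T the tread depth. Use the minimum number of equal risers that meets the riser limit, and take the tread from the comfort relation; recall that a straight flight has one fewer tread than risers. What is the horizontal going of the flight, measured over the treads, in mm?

5076 mm

3306 / 177 = 18.68, so 19 risers are needed.
R = 3306 ÷ 19 = 174 mm.
Tread T = 630 − 2 × 174 = 282 mm (≥ 251 mm).
Treads = 19 − 1 = 18; going = 18 × 282 = 5076 mm.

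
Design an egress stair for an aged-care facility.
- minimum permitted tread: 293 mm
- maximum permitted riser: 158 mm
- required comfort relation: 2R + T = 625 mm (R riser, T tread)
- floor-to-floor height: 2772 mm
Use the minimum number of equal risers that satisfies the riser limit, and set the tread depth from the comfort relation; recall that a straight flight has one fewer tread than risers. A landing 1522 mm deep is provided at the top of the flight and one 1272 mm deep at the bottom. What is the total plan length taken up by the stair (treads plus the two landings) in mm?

8183 mm

⌈2772/158⌉ = 18 risers.
R = 2772 ÷ 18 = 154 mm.
From 2R + T = 625: T = 625 − 308 = 317 mm.
Going = (18 − 1) × 317 = 5389 mm.
Add landings: 5389 + 1522 + 1272 = 8183 mm.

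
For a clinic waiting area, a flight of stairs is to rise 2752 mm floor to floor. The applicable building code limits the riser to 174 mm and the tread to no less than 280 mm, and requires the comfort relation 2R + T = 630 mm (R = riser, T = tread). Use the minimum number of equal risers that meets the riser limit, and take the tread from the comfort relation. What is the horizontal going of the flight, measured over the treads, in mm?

2752 / 174 = 15.816 → round up to 16 risers.
R = 2752 ÷ 16 = 172 mm.
Tread T = 630 − 2 × 172 = 286 mm (≥ 280 mm).
Going = (16 − 1) × 286 = 4290 mm.

4290 mm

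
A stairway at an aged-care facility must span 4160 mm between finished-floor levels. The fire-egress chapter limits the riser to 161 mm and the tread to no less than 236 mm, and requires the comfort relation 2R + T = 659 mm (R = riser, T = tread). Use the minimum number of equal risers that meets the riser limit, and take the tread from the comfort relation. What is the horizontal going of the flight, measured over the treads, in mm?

⌈4160/161⌉ = 26 risers.
Riser R = 4160 / 26 = 160 mm, within the 161 mm limit.
T = 659 − 2·160 = 339 mm, which satisfies the 236 mm minimum.
26 risers give 25 treads; going = 25 × 339 = 8475 mm.

8475 mm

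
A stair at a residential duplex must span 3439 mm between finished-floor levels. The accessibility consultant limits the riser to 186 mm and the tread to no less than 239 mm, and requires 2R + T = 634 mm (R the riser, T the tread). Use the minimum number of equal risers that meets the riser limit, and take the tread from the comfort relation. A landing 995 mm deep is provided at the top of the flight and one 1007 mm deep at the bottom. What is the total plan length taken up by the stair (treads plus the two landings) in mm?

6898 mm

⌈3439/186⌉ = 19 risers.
R = 3439 ÷ 19 = 181 mm.
From 2R + T = 634: T = 634 − 362 = 272 mm.
Treads = 19 − 1 = 18; going = 18 × 272 = 4896 mm.
Add landings: 4896 + 995 + 1007 = 6898 mm.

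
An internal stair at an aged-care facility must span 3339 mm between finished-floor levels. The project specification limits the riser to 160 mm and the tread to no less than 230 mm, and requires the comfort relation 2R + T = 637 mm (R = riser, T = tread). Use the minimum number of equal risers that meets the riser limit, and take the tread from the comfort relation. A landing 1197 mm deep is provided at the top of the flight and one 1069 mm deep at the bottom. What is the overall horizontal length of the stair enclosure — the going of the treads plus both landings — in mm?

8646 mm

3339 / 160 = 20.87, so 21 risers are needed.
R = 3339 ÷ 21 = 159 mm.
T = 637 − 2·159 = 319 mm, which satisfies the 230 mm minimum.
Treads = 21 − 1 = 20; going = 20 × 319 = 6380 mm.
Add landings: 6380 + 1197 + 1069 = 8646 mm.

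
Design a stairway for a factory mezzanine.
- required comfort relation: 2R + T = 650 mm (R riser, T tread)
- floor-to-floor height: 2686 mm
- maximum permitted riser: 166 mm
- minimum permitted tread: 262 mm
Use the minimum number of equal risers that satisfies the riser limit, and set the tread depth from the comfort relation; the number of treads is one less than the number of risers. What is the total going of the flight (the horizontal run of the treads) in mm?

⌈2686/166⌉ = 17 risers.
R = 2686 ÷ 17 = 158 mm.
T = 650 − 2·158 = 334 mm, which satisfies the 262 mm minimum.
Treads = 17 − 1 = 16; going = 16 × 334 = 5344 mm.

5344 mm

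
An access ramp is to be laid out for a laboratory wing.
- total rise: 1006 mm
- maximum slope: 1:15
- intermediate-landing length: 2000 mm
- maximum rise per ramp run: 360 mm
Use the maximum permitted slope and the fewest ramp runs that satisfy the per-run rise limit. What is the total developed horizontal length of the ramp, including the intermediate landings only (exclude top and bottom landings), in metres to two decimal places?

19.09 m

⌈1006/360⌉ = 3 ramp runs. That means 2 intermediate landings.
Horizontal run for 1006 mm of rise at 1:15 is 1006 × 15 = 15090 mm.
Intermediate landings: 2 × 2000 = 4000 mm.
Total developed length = 15090 + 4000 = 19090 mm.
= 19.09 m.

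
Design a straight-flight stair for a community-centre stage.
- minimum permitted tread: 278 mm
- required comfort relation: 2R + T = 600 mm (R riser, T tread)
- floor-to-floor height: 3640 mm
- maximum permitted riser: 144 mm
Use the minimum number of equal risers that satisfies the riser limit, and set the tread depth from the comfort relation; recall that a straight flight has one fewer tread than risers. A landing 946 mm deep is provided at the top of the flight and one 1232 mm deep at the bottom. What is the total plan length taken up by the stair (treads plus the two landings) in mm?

10178 mm

3640 / 144 = 25.278 → round up to 26 risers.
Riser R = 3640 / 26 = 140 mm, within the 144 mm limit.
From 2R + T = 600: T = 600 − 280 = 320 mm.
Going = (26 − 1) × 320 = 8000 mm.
Enclosure = 8000 + 946 + 1232 = 10178 mm.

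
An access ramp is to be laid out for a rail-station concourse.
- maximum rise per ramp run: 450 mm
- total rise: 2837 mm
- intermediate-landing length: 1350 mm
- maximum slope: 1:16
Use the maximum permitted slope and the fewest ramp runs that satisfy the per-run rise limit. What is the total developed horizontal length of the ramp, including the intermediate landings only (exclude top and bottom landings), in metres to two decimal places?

53.49 m

2837 / 450 = 6.304 → round up to 7 ramp runs. That means 6 intermediate landings.
Ramp run (horizontal) at 1:16: 2837 × 16 = 45392 mm.
6 intermediate landings contribute 6 × 1350 = 8100 mm.
Total developed length = 45392 + 8100 = 53492 mm.
= 53.49 m.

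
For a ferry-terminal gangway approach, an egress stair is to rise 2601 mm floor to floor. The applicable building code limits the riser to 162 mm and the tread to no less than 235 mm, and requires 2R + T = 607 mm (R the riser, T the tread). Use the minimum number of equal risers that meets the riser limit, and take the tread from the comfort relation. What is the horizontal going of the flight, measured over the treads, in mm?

4816 mm

2601 / 162 = 16.06, so 17 risers are needed.
Riser R = 2601 / 17 = 153 mm, within the 162 mm limit.
Tread T = 607 − 2 × 153 = 301 mm (≥ 235 mm).
Treads = 17 − 1 = 16; going = 16 × 301 = 4816 mm.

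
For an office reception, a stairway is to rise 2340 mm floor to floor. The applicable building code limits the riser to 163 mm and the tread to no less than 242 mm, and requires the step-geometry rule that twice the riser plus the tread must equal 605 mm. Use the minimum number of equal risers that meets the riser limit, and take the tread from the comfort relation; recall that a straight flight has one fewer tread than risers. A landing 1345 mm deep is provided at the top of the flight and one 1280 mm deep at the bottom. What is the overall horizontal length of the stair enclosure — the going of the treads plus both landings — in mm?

⌈2340/163⌉ = 15 risers.
Riser R = 2340 / 15 = 156 mm, within the 163 mm limit.
From 2R + T = 605: T = 605 − 312 = 293 mm.
15 risers give 14 treads; going = 14 × 293 = 4102 mm.
Add landings: 4102 + 1345 + 1280 = 6727 mm.

6727 mm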